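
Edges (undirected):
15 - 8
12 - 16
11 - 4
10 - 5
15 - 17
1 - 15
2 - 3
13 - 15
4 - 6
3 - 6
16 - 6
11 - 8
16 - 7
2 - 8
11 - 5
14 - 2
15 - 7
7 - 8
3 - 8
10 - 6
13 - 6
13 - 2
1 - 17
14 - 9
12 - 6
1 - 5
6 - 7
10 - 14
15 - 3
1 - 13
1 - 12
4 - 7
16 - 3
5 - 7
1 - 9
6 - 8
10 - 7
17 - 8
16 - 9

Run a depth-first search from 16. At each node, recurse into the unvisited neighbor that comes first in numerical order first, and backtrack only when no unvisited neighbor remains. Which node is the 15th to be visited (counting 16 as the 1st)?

15

Visit 16
16 → 3
3 → 2
2 → 8
8 → 6
6 → 4
4 → 7
7 → 5
5 → 1
1 → 9
9 → 14
14 → 10
1 → 12
1 → 13
13 → 15
15 → 17
5 → 11

Visit order: 16, 3, 2, 8, 6, 4, 7, 5, 1, 9, 14, 10, 12, 13, 15, 17, 11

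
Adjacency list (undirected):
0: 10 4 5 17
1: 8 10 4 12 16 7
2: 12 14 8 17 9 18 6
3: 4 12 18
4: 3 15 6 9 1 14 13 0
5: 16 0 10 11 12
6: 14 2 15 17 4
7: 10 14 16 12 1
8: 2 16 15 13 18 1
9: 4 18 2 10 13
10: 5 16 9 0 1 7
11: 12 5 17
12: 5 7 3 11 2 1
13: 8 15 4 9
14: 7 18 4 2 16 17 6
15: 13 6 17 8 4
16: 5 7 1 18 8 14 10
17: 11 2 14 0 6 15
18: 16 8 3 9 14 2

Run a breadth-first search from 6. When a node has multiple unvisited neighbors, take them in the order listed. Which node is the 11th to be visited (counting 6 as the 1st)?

8

Visit 6; enqueue 14, 2, 15, 17, 4 → queue [14, 2, 15, 17, 4]
Visit 14; enqueue 7, 18, 16 → queue [2, 15, 17, 4, 7, 18, 16]
Visit 2; enqueue 12, 8, 9 → queue [15, 17, 4, 7, 18, 16, 12, 8, 9]
Visit 15; enqueue 13 → queue [17, 4, 7, 18, 16, 12, 8, 9, 13]
Visit 17; enqueue 11, 0 → queue [4, 7, 18, 16, 12, 8, 9, 13, 11, 0]
Visit 4; enqueue 3, 1 → queue [7, 18, 16, 12, 8, 9, 13, 11, 0, 3, 1]
Visit 7; enqueue 10 → queue [18, 16, 12, 8, 9, 13, 11, 0, 3, 1, 10]
Visit 18 → queue [16, 12, 8, 9, 13, 11, 0, 3, 1, 10]
Visit 16; enqueue 5 → queue [12, 8, 9, 13, 11, 0, 3, 1, 10, 5]
Visit 12 → queue [8, 9, 13, 11, 0, 3, 1, 10, 5]
Visit 8 → queue [9, 13, 11, 0, 3, 1, 10, 5]
Visit 9 → queue [13, 11, 0, 3, 1, 10, 5]
Visit 13 → queue [11, 0, 3, 1, 10, 5]
Visit 11 → queue [0, 3, 1, 10, 5]
Visit 0 → queue [3, 1, 10, 5]
Visit 3 → queue [1, 10, 5]
Visit 1 → queue [10, 5]
Visit 10 → queue [5]
Visit 5 → queue []

Visit order: 6, 14, 2, 15, 17, 4, 7, 18, 16, 12, 8, 9, 13, 11, 0, 3, 1, 10, 5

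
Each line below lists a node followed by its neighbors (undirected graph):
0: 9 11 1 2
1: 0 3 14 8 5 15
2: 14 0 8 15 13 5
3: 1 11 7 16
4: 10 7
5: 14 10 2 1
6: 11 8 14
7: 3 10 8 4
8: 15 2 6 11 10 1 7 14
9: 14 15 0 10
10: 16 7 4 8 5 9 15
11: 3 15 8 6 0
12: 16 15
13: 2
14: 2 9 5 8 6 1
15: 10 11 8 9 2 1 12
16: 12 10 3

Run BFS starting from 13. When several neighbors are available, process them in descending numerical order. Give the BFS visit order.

Visit 13; enqueue 2 → queue [2]
Visit 2; enqueue 15, 14, 8, 5, 0 → queue [15, 14, 8, 5, 0]
Visit 15; enqueue 12, 11, 10, 9, 1 → queue [14, 8, 5, 0, 12, 11, 10, 9, 1]
Visit 14; enqueue 6 → queue [8, 5, 0, 12, 11, 10, 9, 1, 6]
Visit 8; enqueue 7 → queue [5, 0, 12, 11, 10, 9, 1, 6, 7]
Visit 5 → queue [0, 12, 11, 10, 9, 1, 6, 7]
Visit 0 → queue [12, 11, 10, 9, 1, 6, 7]
Visit 12; enqueue 16 → queue [11, 10, 9, 1, 6, 7, 16]
Visit 11; enqueue 3 → queue [10, 9, 1, 6, 7, 16, 3]
Visit 10; enqueue 4 → queue [9, 1, 6, 7, 16, 3, 4]
Visit 9 → queue [1, 6, 7, 16, 3, 4]
Visit 1 → queue [6, 7, 16, 3, 4]
Visit 6 → queue [7, 16, 3, 4]
Visit 7 → queue [16, 3, 4]
Visit 16 → queue [3, 4]
Visit 3 → queue [4]
Visit 4 → queue []

13 → 2 → 15 → 14 → 8 → 5 → 0 → 12 → 11 → 10 → 9 → 1 → 6 → 7 → 16 → 3 → 4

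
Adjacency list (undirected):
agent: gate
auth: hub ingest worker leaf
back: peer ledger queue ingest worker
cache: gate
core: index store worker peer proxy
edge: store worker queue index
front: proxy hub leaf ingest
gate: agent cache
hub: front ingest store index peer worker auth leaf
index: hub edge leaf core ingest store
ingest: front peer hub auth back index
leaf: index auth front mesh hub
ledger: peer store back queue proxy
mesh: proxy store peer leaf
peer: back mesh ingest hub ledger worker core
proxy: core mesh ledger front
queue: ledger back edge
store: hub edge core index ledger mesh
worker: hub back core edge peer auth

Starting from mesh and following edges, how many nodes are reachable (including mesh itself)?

16

BFS from mesh visits: mesh, proxy, store, peer, leaf, core, ledger, front, hub, edge, index, back, ingest, worker, auth, queue
Reachable nodes: 16 of 19 total.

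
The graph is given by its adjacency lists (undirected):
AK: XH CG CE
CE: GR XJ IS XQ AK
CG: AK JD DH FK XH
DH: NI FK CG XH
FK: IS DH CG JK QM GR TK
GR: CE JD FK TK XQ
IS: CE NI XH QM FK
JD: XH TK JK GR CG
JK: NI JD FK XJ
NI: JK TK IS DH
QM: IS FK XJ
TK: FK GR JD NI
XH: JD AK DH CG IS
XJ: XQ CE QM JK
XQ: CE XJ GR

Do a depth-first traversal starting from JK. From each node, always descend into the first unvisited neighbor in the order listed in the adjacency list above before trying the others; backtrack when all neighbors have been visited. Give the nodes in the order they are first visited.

JK NI TK FK IS CE GR JD XH AK CG DH XQ XJ QM

Visit JK
JK → NI
NI → TK
TK → FK
FK → IS
IS → CE
CE → GR
GR → JD
JD → XH
XH → AK
AK → CG
CG → DH
GR → XQ
XQ → XJ
XJ → QM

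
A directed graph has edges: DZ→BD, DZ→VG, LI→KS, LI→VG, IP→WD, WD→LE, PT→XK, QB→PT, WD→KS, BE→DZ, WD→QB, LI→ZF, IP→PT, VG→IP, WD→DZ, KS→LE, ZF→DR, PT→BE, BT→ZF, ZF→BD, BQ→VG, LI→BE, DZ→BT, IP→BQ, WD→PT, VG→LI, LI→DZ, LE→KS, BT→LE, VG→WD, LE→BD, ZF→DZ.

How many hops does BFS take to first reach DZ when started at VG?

Level 0: VG
Level 1: IP, LI, WD
Level 2: BE, BQ, DZ, KS, LE, PT, QB, ZF
Level 3: BD, BT, DR, XK
DZ first appears at level 2.

2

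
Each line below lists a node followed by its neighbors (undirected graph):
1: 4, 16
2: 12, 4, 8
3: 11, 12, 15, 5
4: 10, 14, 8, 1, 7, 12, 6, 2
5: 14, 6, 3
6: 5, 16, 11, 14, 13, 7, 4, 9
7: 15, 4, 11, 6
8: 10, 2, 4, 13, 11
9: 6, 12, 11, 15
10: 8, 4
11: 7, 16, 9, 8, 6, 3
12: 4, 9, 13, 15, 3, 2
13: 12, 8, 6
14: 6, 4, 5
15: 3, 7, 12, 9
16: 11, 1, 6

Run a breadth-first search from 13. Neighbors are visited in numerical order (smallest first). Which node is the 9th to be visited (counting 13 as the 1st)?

Visit 13; enqueue 6, 8, 12 → queue [6, 8, 12]
Visit 6; enqueue 4, 5, 7, 9, 11, 14, 16 → queue [8, 12, 4, 5, 7, 9, 11, 14, 16]
Visit 8; enqueue 2, 10 → queue [12, 4, 5, 7, 9, 11, 14, 16, 2, 10]
Visit 12; enqueue 3, 15 → queue [4, 5, 7, 9, 11, 14, 16, 2, 10, 3, 15]
Visit 4; enqueue 1 → queue [5, 7, 9, 11, 14, 16, 2, 10, 3, 15, 1]
Visit 5 → queue [7, 9, 11, 14, 16, 2, 10, 3, 15, 1]
Visit 7 → queue [9, 11, 14, 16, 2, 10, 3, 15, 1]
Visit 9 → queue [11, 14, 16, 2, 10, 3, 15, 1]
Visit 11 → queue [14, 16, 2, 10, 3, 15, 1]
Visit 14 → queue [16, 2, 10, 3, 15, 1]
Visit 16 → queue [2, 10, 3, 15, 1]
Visit 2 → queue [10, 3, 15, 1]
Visit 10 → queue [3, 15, 1]
Visit 3 → queue [15, 1]
Visit 15 → queue [1]
Visit 1 → queue []

Visit order: 13, 6, 8, 12, 4, 5, 7, 9, 11, 14, 16, 2, 10, 3, 15, 1

11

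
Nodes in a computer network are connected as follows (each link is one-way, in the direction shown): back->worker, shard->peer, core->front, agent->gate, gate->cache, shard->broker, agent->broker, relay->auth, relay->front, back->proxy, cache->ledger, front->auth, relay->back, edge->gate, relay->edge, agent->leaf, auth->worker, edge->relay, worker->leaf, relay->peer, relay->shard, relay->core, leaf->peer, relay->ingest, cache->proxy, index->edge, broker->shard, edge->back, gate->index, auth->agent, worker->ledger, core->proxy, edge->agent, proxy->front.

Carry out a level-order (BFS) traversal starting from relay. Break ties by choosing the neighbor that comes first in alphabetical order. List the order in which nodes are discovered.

Visit relay; enqueue auth, back, core, edge, front, ingest, peer, shard → queue [auth, back, core, edge, front, ingest, peer, shard]
Visit auth; enqueue agent, worker → queue [back, core, edge, front, ingest, peer, shard, agent, worker]
Visit back; enqueue proxy → queue [core, edge, front, ingest, peer, shard, agent, worker, proxy]
Visit core → queue [edge, front, ingest, peer, shard, agent, worker, proxy]
Visit edge; enqueue gate → queue [front, ingest, peer, shard, agent, worker, proxy, gate]
Visit front → queue [ingest, peer, shard, agent, worker, proxy, gate]
Visit ingest → queue [peer, shard, agent, worker, proxy, gate]
Visit peer → queue [shard, agent, worker, proxy, gate]
Visit shard; enqueue broker → queue [agent, worker, proxy, gate, broker]
Visit agent; enqueue leaf → queue [worker, proxy, gate, broker, leaf]
Visit worker; enqueue ledger → queue [proxy, gate, broker, leaf, ledger]
Visit proxy → queue [gate, broker, leaf, ledger]
Visit gate; enqueue cache, index → queue [broker, leaf, ledger, cache, index]
Visit broker → queue [leaf, ledger, cache, index]
Visit leaf → queue [ledger, cache, index]
Visit ledger → queue [cache, index]
Visit cache → queue [index]
Visit index → queue []

relay, auth, back, core, edge, front, ingest, peer, shard, agent, worker, proxy, gate, broker, leaf, ledger, cache, index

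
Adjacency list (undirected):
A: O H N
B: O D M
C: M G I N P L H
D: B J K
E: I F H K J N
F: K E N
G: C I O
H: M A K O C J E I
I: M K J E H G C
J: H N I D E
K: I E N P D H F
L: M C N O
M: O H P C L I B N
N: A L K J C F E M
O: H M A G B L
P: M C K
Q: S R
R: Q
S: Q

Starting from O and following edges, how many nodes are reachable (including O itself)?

16

BFS from O visits: O, H, M, A, G, B, L, K, C, J, E, I, P, N, D, F
Reachable nodes: 16 of 19 total.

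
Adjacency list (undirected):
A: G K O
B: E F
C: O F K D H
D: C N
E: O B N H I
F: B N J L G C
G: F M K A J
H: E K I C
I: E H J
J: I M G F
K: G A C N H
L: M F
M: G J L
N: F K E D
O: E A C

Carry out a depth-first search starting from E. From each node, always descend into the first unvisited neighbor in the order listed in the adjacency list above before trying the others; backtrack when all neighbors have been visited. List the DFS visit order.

Visit E
E → O
O → A
A → G
G → F
F → B
F → N
N → K
K → C
C → D
C → H
H → I
I → J
J → M
M → L

E, O, A, G, F, B, N, K, C, D, H, I, J, M, L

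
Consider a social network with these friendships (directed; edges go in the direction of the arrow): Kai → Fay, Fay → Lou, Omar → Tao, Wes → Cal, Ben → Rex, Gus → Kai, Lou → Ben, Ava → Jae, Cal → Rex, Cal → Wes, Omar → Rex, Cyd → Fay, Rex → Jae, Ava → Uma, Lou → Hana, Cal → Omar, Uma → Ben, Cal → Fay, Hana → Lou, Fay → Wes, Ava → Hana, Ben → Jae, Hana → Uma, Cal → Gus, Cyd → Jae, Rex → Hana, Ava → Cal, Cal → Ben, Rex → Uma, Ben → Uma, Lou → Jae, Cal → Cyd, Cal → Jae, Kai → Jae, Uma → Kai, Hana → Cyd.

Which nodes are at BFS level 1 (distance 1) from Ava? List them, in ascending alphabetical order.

Cal, Hana, Jae, Uma

Level 0: Ava
Level 1: Cal, Hana, Jae, Uma
Level 2: Ben, Cyd, Fay, Gus, Kai, Lou, Omar, Rex, Wes
Level 3: Tao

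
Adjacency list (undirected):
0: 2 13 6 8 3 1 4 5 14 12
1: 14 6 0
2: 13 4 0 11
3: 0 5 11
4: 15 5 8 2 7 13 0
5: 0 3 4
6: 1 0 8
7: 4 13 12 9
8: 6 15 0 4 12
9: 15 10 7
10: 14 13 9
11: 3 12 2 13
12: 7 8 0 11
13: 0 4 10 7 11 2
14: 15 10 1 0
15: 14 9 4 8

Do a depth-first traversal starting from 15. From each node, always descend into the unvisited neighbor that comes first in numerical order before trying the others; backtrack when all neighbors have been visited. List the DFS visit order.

Visit 15
15 → 4
4 → 0
0 → 1
1 → 6
6 → 8
8 → 12
12 → 7
7 → 9
9 → 10
10 → 13
13 → 2
2 → 11
11 → 3
3 → 5
10 → 14

15 → 4 → 0 → 1 → 6 → 8 → 12 → 7 → 9 → 10 → 13 → 2 → 11 → 3 → 5 → 14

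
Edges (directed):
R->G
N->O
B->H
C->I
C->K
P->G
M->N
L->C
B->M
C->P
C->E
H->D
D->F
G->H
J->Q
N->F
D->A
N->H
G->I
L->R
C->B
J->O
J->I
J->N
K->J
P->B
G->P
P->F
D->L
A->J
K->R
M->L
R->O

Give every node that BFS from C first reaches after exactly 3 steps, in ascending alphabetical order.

Level 0: C
Level 1: B, E, I, K, P
Level 2: F, G, H, J, M, R
Level 3: D, L, N, O, Q
Level 4: A

D, L, N, O, Q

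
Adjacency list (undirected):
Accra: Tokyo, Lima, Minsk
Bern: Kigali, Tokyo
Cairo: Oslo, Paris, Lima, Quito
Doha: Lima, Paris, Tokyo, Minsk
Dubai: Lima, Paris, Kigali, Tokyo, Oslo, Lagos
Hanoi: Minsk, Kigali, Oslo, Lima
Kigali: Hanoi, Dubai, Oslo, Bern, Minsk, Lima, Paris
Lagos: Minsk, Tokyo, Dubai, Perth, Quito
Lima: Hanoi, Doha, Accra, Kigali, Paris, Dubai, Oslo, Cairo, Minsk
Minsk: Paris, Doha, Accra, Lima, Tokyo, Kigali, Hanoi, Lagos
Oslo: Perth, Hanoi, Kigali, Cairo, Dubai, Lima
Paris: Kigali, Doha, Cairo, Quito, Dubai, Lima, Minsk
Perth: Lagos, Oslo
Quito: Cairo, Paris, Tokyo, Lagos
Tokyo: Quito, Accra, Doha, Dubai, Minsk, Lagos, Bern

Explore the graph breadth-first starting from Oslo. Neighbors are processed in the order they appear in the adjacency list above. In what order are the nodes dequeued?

Oslo, Perth, Hanoi, Kigali, Cairo, Dubai, Lima, Lagos, Minsk, Bern, Paris, Quito, Tokyo, Doha, Accra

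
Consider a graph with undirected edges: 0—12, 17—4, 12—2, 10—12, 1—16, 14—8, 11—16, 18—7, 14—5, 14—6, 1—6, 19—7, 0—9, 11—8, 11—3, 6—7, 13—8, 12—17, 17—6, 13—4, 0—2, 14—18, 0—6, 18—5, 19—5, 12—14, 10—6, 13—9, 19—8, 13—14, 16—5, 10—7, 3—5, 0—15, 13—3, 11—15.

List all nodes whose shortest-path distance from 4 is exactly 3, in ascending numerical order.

Level 0: 4
Level 1: 13, 17
Level 2: 3, 6, 8, 9, 12, 14
Level 3: 0, 1, 2, 5, 7, 10, 11, 18, 19
Level 4: 15, 16

0, 1, 2, 5, 7, 10, 11, 18, 19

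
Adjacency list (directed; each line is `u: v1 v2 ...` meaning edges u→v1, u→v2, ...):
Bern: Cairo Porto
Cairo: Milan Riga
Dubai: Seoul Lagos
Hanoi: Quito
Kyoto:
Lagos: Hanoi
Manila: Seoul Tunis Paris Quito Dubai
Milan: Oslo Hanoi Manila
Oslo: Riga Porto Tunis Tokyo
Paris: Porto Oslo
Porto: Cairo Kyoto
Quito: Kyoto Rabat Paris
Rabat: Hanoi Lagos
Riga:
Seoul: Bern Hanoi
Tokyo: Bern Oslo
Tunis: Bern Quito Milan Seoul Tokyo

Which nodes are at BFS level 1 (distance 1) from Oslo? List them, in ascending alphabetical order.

Level 0: Oslo
Level 1: Porto, Riga, Tokyo, Tunis
Level 2: Bern, Cairo, Kyoto, Milan, Quito, Seoul
Level 3: Hanoi, Manila, Paris, Rabat
Level 4: Dubai, Lagos

Porto, Riga, Tokyo, Tunis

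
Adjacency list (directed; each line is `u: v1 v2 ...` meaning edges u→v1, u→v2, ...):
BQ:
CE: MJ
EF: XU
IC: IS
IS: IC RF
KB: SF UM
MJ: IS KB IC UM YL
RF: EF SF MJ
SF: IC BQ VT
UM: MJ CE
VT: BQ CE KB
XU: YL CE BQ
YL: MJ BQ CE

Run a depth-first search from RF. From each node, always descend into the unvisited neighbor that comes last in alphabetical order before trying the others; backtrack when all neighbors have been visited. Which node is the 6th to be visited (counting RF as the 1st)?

MJ

Visit RF
RF → SF
SF → VT
VT → KB
KB → UM
UM → MJ
MJ → YL
YL → CE
YL → BQ
MJ → IS
IS → IC
RF → EF
EF → XU

Visit order: RF, SF, VT, KB, UM, MJ, YL, CE, BQ, IS, IC, EF, XU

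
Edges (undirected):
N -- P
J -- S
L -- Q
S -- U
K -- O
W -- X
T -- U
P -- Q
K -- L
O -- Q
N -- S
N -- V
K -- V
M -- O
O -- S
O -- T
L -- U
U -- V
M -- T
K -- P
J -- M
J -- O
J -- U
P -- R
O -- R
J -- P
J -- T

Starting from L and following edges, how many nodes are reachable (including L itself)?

BFS from L visits: L, K, Q, U, O, P, V, J, S, T, M, R, N
Reachable nodes: 13 of 15 total.

13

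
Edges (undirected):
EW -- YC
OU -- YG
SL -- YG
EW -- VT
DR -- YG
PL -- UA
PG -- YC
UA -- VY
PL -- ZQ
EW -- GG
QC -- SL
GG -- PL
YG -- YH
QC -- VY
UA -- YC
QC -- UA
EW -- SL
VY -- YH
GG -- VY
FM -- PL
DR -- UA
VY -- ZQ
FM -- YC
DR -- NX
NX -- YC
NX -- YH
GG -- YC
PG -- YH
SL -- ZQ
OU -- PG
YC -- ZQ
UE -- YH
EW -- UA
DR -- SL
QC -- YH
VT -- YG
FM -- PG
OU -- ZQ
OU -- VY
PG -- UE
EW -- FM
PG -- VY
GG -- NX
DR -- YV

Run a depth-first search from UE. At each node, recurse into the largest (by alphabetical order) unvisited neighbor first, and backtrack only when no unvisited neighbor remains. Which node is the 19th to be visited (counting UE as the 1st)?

Visit UE
UE → YH
YH → YG
YG → VT
VT → EW
EW → YC
YC → ZQ
ZQ → VY
VY → UA
UA → QC
QC → SL
SL → DR
DR → YV
DR → NX
NX → GG
GG → PL
PL → FM
FM → PG
PG → OU

Visit order: UE, YH, YG, VT, EW, YC, ZQ, VY, UA, QC, SL, DR, YV, NX, GG, PL, FM, PG, OU

OU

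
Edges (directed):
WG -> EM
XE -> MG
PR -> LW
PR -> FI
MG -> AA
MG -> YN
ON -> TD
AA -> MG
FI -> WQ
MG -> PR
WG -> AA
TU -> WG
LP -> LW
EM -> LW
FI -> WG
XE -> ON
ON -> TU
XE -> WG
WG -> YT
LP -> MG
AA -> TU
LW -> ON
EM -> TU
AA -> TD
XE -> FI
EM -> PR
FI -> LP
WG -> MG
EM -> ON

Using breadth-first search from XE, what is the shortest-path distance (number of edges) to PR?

Level 0: XE
Level 1: FI, MG, ON, WG
Level 2: AA, EM, LP, PR, TD, TU, WQ, YN, YT
Level 3: LW
PR first appears at level 2.

2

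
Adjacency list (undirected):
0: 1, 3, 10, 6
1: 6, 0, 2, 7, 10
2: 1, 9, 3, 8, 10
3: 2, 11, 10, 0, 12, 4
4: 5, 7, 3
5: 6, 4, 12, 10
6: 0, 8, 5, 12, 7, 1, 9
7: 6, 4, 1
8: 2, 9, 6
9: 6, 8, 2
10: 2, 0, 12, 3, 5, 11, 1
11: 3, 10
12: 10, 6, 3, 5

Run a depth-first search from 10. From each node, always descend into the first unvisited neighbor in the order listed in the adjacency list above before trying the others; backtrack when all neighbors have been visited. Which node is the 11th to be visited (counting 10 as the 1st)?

Visit 10
10 → 2
2 → 1
1 → 6
6 → 0
0 → 3
3 → 11
3 → 12
12 → 5
5 → 4
4 → 7
6 → 8
8 → 9

Visit order: 10, 2, 1, 6, 0, 3, 11, 12, 5, 4, 7, 8, 9

7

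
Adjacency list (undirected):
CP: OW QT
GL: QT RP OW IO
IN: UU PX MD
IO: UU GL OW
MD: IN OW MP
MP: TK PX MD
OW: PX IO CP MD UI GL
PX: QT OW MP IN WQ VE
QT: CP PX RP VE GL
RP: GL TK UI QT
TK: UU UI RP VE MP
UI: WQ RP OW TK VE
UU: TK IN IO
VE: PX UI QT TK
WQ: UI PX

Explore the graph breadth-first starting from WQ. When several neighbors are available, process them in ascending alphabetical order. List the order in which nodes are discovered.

WQ -> PX -> UI -> IN -> MP -> OW -> QT -> VE -> RP -> TK -> MD -> UU -> CP -> GL -> IO

Visit WQ; enqueue PX, UI → queue [PX, UI]
Visit PX; enqueue IN, MP, OW, QT, VE → queue [UI, IN, MP, OW, QT, VE]
Visit UI; enqueue RP, TK → queue [IN, MP, OW, QT, VE, RP, TK]
Visit IN; enqueue MD, UU → queue [MP, OW, QT, VE, RP, TK, MD, UU]
Visit MP → queue [OW, QT, VE, RP, TK, MD, UU]
Visit OW; enqueue CP, GL, IO → queue [QT, VE, RP, TK, MD, UU, CP, GL, IO]
Visit QT → queue [VE, RP, TK, MD, UU, CP, GL, IO]
Visit VE → queue [RP, TK, MD, UU, CP, GL, IO]
Visit RP → queue [TK, MD, UU, CP, GL, IO]
Visit TK → queue [MD, UU, CP, GL, IO]
Visit MD → queue [UU, CP, GL, IO]
Visit UU → queue [CP, GL, IO]
Visit CP → queue [GL, IO]
Visit GL → queue [IO]
Visit IO → queue []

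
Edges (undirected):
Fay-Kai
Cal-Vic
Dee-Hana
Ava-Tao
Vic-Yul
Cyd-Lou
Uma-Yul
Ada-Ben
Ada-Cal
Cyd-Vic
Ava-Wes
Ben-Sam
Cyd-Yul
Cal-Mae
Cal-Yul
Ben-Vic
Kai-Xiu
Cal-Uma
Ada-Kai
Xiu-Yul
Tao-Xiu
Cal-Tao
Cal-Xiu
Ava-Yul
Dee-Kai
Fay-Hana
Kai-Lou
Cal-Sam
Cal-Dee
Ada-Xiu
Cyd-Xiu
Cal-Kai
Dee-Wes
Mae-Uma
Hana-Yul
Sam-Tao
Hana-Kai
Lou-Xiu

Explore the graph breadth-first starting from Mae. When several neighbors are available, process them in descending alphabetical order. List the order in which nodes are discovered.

Mae -> Uma -> Cal -> Yul -> Xiu -> Vic -> Tao -> Sam -> Kai -> Dee -> Ada -> Hana -> Cyd -> Ava -> Lou -> Ben -> Fay -> Wes

Visit Mae; enqueue Uma, Cal → queue [Uma, Cal]
Visit Uma; enqueue Yul → queue [Cal, Yul]
Visit Cal; enqueue Xiu, Vic, Tao, Sam, Kai, Dee, Ada → queue [Yul, Xiu, Vic, Tao, Sam, Kai, Dee, Ada]
Visit Yul; enqueue Hana, Cyd, Ava → queue [Xiu, Vic, Tao, Sam, Kai, Dee, Ada, Hana, Cyd, Ava]
Visit Xiu; enqueue Lou → queue [Vic, Tao, Sam, Kai, Dee, Ada, Hana, Cyd, Ava, Lou]
Visit Vic; enqueue Ben → queue [Tao, Sam, Kai, Dee, Ada, Hana, Cyd, Ava, Lou, Ben]
Visit Tao → queue [Sam, Kai, Dee, Ada, Hana, Cyd, Ava, Lou, Ben]
Visit Sam → queue [Kai, Dee, Ada, Hana, Cyd, Ava, Lou, Ben]
Visit Kai; enqueue Fay → queue [Dee, Ada, Hana, Cyd, Ava, Lou, Ben, Fay]
Visit Dee; enqueue Wes → queue [Ada, Hana, Cyd, Ava, Lou, Ben, Fay, Wes]
Visit Ada → queue [Hana, Cyd, Ava, Lou, Ben, Fay, Wes]
Visit Hana → queue [Cyd, Ava, Lou, Ben, Fay, Wes]
Visit Cyd → queue [Ava, Lou, Ben, Fay, Wes]
Visit Ava → queue [Lou, Ben, Fay, Wes]
Visit Lou → queue [Ben, Fay, Wes]
Visit Ben → queue [Fay, Wes]
Visit Fay → queue [Wes]
Visit Wes → queue []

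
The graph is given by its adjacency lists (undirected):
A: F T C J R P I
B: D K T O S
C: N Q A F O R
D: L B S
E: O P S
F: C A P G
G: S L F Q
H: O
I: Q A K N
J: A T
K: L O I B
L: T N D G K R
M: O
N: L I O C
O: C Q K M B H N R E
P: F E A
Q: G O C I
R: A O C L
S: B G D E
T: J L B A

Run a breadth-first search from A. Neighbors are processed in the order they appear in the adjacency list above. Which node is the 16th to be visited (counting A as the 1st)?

K

Visit A; enqueue F, T, C, J, R, P, I → queue [F, T, C, J, R, P, I]
Visit F; enqueue G → queue [T, C, J, R, P, I, G]
Visit T; enqueue L, B → queue [C, J, R, P, I, G, L, B]
Visit C; enqueue N, Q, O → queue [J, R, P, I, G, L, B, N, Q, O]
Visit J → queue [R, P, I, G, L, B, N, Q, O]
Visit R → queue [P, I, G, L, B, N, Q, O]
Visit P; enqueue E → queue [I, G, L, B, N, Q, O, E]
Visit I; enqueue K → queue [G, L, B, N, Q, O, E, K]
Visit G; enqueue S → queue [L, B, N, Q, O, E, K, S]
Visit L; enqueue D → queue [B, N, Q, O, E, K, S, D]
Visit B → queue [N, Q, O, E, K, S, D]
Visit N → queue [Q, O, E, K, S, D]
Visit Q → queue [O, E, K, S, D]
Visit O; enqueue M, H → queue [E, K, S, D, M, H]
Visit E → queue [K, S, D, M, H]
Visit K → queue [S, D, M, H]
Visit S → queue [D, M, H]
Visit D → queue [M, H]
Visit M → queue [H]
Visit H → queue []

Visit order: A, F, T, C, J, R, P, I, G, L, B, N, Q, O, E, K, S, D, M, H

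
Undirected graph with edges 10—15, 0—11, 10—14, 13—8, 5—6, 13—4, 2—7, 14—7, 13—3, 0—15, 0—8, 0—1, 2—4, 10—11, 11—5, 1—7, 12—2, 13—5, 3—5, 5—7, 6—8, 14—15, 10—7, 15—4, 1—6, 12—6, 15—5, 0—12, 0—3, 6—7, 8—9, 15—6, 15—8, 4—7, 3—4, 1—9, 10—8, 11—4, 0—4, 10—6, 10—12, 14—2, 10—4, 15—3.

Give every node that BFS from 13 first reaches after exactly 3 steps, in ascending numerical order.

Level 0: 13
Level 1: 3, 4, 5, 8
Level 2: 0, 2, 6, 7, 9, 10, 11, 15
Level 3: 1, 12, 14

1, 12, 14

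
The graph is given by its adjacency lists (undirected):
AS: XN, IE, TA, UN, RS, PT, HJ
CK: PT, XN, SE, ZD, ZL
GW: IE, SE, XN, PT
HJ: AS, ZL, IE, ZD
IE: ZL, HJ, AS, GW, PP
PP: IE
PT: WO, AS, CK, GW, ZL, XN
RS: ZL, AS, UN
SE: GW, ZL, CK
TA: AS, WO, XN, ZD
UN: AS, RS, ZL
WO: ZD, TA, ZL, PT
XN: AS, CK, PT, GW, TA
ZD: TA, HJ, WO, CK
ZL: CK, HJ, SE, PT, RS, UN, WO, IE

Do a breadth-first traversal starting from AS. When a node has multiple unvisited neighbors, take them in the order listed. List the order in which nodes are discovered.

Visit AS; enqueue XN, IE, TA, UN, RS, PT, HJ → queue [XN, IE, TA, UN, RS, PT, HJ]
Visit XN; enqueue CK, GW → queue [IE, TA, UN, RS, PT, HJ, CK, GW]
Visit IE; enqueue ZL, PP → queue [TA, UN, RS, PT, HJ, CK, GW, ZL, PP]
Visit TA; enqueue WO, ZD → queue [UN, RS, PT, HJ, CK, GW, ZL, PP, WO, ZD]
Visit UN → queue [RS, PT, HJ, CK, GW, ZL, PP, WO, ZD]
Visit RS → queue [PT, HJ, CK, GW, ZL, PP, WO, ZD]
Visit PT → queue [HJ, CK, GW, ZL, PP, WO, ZD]
Visit HJ → queue [CK, GW, ZL, PP, WO, ZD]
Visit CK; enqueue SE → queue [GW, ZL, PP, WO, ZD, SE]
Visit GW → queue [ZL, PP, WO, ZD, SE]
Visit ZL → queue [PP, WO, ZD, SE]
Visit PP → queue [WO, ZD, SE]
Visit WO → queue [ZD, SE]
Visit ZD → queue [SE]
Visit SE → queue []

AS XN IE TA UN RS PT HJ CK GW ZL PP WO ZD SE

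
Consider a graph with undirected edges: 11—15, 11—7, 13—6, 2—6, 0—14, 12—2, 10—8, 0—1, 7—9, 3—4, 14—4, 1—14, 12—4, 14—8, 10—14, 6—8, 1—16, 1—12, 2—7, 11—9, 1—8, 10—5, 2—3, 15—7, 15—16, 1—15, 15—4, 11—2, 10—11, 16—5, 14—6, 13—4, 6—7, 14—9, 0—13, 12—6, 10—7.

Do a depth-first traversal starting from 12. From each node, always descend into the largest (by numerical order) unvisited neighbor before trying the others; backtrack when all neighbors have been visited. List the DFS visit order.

12 6 14 10 11 15 16 5 1 8 0 13 4 3 2 7 9

Visit 12
12 → 6
6 → 14
14 → 10
10 → 11
11 → 15
15 → 16
16 → 5
16 → 1
1 → 8
1 → 0
0 → 13
13 → 4
4 → 3
3 → 2
2 → 7
7 → 9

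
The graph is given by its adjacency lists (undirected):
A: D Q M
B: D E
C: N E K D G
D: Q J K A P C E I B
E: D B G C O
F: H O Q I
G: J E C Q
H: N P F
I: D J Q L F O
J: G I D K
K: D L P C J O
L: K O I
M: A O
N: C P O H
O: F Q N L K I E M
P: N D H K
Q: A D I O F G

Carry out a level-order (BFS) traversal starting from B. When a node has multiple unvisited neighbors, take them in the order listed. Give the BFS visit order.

Visit B; enqueue D, E → queue [D, E]
Visit D; enqueue Q, J, K, A, P, C, I → queue [E, Q, J, K, A, P, C, I]
Visit E; enqueue G, O → queue [Q, J, K, A, P, C, I, G, O]
Visit Q; enqueue F → queue [J, K, A, P, C, I, G, O, F]
Visit J → queue [K, A, P, C, I, G, O, F]
Visit K; enqueue L → queue [A, P, C, I, G, O, F, L]
Visit A; enqueue M → queue [P, C, I, G, O, F, L, M]
Visit P; enqueue N, H → queue [C, I, G, O, F, L, M, N, H]
Visit C → queue [I, G, O, F, L, M, N, H]
Visit I → queue [G, O, F, L, M, N, H]
Visit G → queue [O, F, L, M, N, H]
Visit O → queue [F, L, M, N, H]
Visit F → queue [L, M, N, H]
Visit L → queue [M, N, H]
Visit M → queue [N, H]
Visit N → queue [H]
Visit H → queue []

B, D, E, Q, J, K, A, P, C, I, G, O, F, L, M, N, H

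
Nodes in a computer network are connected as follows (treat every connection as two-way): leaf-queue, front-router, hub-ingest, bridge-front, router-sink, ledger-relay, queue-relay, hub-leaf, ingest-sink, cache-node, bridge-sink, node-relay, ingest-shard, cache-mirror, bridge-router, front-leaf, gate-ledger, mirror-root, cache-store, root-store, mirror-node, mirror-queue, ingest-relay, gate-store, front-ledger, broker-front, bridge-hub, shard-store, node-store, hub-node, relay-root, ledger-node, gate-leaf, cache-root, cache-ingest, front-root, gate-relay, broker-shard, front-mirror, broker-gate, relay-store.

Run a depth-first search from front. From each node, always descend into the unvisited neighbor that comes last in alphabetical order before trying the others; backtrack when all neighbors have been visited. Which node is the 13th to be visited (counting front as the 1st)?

gate

Visit front
front → router
router → sink
sink → ingest
ingest → shard
shard → store
store → root
root → relay
relay → queue
queue → mirror
mirror → node
node → ledger
ledger → gate
gate → leaf
leaf → hub
hub → bridge
gate → broker
node → cache

Visit order: front, router, sink, ingest, shard, store, root, relay, queue, mirror, node, ledger, gate, leaf, hub, bridge, broker, cache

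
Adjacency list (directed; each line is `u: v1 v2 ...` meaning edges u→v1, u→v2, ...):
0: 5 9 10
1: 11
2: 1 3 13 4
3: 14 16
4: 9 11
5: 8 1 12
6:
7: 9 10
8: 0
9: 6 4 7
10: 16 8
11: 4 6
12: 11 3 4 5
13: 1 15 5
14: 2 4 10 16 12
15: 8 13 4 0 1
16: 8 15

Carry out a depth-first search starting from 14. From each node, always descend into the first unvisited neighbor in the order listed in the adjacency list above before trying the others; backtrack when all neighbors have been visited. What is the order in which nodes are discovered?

14, 2, 1, 11, 4, 9, 6, 7, 10, 16, 8, 0, 5, 12, 3, 15, 13

Visit 14
14 → 2
2 → 1
1 → 11
11 → 4
4 → 9
9 → 6
9 → 7
7 → 10
10 → 16
16 → 8
8 → 0
0 → 5
5 → 12
12 → 3
16 → 15
15 → 13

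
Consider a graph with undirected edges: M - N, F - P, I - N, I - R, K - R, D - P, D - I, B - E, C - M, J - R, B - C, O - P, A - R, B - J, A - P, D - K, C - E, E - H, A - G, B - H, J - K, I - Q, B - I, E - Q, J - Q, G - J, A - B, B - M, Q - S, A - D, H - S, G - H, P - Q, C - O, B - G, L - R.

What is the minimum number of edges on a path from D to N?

2

Level 0: D
Level 1: A, I, K, P
Level 2: B, F, G, J, N, O, Q, R
Level 3: C, E, H, L, M, S
N first appears at level 2.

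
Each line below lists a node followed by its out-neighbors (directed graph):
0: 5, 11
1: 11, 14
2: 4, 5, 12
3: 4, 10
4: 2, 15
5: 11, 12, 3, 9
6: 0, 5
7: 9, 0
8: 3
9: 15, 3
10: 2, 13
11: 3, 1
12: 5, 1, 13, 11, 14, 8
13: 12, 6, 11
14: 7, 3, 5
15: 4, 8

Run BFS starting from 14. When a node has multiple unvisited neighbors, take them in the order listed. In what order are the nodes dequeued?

Visit 14; enqueue 7, 3, 5 → queue [7, 3, 5]
Visit 7; enqueue 9, 0 → queue [3, 5, 9, 0]
Visit 3; enqueue 4, 10 → queue [5, 9, 0, 4, 10]
Visit 5; enqueue 11, 12 → queue [9, 0, 4, 10, 11, 12]
Visit 9; enqueue 15 → queue [0, 4, 10, 11, 12, 15]
Visit 0 → queue [4, 10, 11, 12, 15]
Visit 4; enqueue 2 → queue [10, 11, 12, 15, 2]
Visit 10; enqueue 13 → queue [11, 12, 15, 2, 13]
Visit 11; enqueue 1 → queue [12, 15, 2, 13, 1]
Visit 12; enqueue 8 → queue [15, 2, 13, 1, 8]
Visit 15 → queue [2, 13, 1, 8]
Visit 2 → queue [13, 1, 8]
Visit 13; enqueue 6 → queue [1, 8, 6]
Visit 1 → queue [8, 6]
Visit 8 → queue [6]
Visit 6 → queue []

14 7 3 5 9 0 4 10 11 12 15 2 13 1 8 6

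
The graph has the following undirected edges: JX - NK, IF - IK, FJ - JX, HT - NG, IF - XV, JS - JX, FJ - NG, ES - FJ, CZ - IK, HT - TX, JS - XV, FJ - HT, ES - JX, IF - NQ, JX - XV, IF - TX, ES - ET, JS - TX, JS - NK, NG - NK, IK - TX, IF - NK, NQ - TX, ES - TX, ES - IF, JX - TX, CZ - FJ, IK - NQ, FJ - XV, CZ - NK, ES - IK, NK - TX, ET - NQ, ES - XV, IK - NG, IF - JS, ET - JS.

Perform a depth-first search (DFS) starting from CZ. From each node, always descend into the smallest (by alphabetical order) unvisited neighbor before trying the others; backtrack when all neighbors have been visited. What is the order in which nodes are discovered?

CZ → FJ → ES → ET → JS → IF → IK → NG → HT → TX → JX → NK → XV → NQ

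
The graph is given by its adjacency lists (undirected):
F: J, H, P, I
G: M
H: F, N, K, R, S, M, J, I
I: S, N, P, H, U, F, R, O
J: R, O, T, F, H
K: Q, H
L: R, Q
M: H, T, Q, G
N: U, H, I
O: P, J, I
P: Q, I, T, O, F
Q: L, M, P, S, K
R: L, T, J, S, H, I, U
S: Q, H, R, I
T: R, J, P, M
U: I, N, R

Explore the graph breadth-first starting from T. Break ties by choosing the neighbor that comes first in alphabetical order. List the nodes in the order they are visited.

Visit T; enqueue J, M, P, R → queue [J, M, P, R]
Visit J; enqueue F, H, O → queue [M, P, R, F, H, O]
Visit M; enqueue G, Q → queue [P, R, F, H, O, G, Q]
Visit P; enqueue I → queue [R, F, H, O, G, Q, I]
Visit R; enqueue L, S, U → queue [F, H, O, G, Q, I, L, S, U]
Visit F → queue [H, O, G, Q, I, L, S, U]
Visit H; enqueue K, N → queue [O, G, Q, I, L, S, U, K, N]
Visit O → queue [G, Q, I, L, S, U, K, N]
Visit G → queue [Q, I, L, S, U, K, N]
Visit Q → queue [I, L, S, U, K, N]
Visit I → queue [L, S, U, K, N]
Visit L → queue [S, U, K, N]
Visit S → queue [U, K, N]
Visit U → queue [K, N]
Visit K → queue [N]
Visit N → queue []

T J M P R F H O G Q I L S U K N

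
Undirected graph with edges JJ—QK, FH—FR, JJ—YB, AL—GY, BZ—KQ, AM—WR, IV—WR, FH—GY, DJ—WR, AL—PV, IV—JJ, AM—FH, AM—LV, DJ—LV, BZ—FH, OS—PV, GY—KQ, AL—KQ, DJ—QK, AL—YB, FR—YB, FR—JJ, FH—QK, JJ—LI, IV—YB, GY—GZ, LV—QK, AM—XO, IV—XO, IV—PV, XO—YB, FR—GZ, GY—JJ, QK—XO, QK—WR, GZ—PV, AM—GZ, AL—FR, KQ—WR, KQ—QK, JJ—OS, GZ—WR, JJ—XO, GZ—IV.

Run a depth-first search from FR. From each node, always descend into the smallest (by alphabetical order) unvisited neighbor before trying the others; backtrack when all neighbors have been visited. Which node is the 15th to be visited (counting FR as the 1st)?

Visit FR
FR → AL
AL → GY
GY → FH
FH → AM
AM → GZ
GZ → IV
IV → JJ
JJ → LI
JJ → OS
OS → PV
JJ → QK
QK → DJ
DJ → LV
DJ → WR
WR → KQ
KQ → BZ
QK → XO
XO → YB

Visit order: FR, AL, GY, FH, AM, GZ, IV, JJ, LI, OS, PV, QK, DJ, LV, WR, KQ, BZ, XO, YB

WR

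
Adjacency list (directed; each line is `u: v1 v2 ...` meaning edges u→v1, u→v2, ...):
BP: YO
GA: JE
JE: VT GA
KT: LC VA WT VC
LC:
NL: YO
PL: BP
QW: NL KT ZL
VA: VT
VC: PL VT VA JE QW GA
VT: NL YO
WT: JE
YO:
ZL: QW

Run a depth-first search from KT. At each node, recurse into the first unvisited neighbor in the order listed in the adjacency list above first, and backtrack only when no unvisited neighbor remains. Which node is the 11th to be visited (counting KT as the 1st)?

PL

Visit KT
KT → LC
KT → VA
VA → VT
VT → NL
NL → YO
KT → WT
WT → JE
JE → GA
KT → VC
VC → PL
PL → BP
VC → QW
QW → ZL

Visit order: KT, LC, VA, VT, NL, YO, WT, JE, GA, VC, PL, BP, QW, ZL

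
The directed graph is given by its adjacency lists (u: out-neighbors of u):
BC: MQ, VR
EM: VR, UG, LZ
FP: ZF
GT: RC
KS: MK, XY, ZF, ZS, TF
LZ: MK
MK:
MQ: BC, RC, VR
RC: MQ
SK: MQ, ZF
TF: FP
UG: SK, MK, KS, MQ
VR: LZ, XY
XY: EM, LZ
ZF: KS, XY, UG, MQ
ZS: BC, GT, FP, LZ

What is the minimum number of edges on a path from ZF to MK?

2

Level 0: ZF
Level 1: KS, MQ, UG, XY
Level 2: BC, EM, LZ, MK, RC, SK, TF, VR, ZS
Level 3: FP, GT
MK first appears at level 2.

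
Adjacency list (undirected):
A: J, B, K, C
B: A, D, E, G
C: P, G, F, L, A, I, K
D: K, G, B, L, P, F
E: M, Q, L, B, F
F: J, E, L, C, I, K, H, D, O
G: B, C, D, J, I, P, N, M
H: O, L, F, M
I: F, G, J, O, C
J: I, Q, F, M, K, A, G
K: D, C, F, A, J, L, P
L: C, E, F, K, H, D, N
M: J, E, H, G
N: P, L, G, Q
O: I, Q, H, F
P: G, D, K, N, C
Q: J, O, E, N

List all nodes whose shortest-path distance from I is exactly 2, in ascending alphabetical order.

Level 0: I
Level 1: C, F, G, J, O
Level 2: A, B, D, E, H, K, L, M, N, P, Q

A, B, D, E, H, K, L, M, N, P, Q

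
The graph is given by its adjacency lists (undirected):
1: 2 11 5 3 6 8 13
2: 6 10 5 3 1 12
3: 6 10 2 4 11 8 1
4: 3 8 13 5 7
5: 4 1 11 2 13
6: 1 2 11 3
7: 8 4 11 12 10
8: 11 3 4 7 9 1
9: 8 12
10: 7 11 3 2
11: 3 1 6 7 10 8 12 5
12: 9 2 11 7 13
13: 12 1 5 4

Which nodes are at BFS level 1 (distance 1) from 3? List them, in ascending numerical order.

Level 0: 3
Level 1: 1, 2, 4, 6, 8, 10, 11
Level 2: 5, 7, 9, 12, 13

1, 2, 4, 6, 8, 10, 11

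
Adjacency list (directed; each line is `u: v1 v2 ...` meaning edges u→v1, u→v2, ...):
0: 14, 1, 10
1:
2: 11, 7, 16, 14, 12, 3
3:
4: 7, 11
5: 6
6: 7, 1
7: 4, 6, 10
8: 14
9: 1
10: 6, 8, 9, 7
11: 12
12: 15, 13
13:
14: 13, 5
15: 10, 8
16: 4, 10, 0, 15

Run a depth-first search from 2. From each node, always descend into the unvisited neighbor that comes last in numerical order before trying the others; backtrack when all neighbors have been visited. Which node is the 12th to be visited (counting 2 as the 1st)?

7

Visit 2
2 → 16
16 → 15
15 → 10
10 → 9
9 → 1
10 → 8
8 → 14
14 → 13
14 → 5
5 → 6
6 → 7
7 → 4
4 → 11
11 → 12
16 → 0
2 → 3

Visit order: 2, 16, 15, 10, 9, 1, 8, 14, 13, 5, 6, 7, 4, 11, 12, 0, 3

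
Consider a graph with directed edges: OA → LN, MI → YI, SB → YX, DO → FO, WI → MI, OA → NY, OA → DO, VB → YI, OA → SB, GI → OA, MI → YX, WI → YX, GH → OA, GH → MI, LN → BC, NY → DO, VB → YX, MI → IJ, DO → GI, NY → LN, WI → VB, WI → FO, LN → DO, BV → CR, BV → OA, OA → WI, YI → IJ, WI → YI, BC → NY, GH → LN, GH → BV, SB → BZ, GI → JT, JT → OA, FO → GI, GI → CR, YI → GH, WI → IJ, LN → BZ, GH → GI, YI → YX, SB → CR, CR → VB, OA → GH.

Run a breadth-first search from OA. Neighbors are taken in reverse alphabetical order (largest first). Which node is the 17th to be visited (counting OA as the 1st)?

Visit OA; enqueue WI, SB, NY, LN, GH, DO → queue [WI, SB, NY, LN, GH, DO]
Visit WI; enqueue YX, YI, VB, MI, IJ, FO → queue [SB, NY, LN, GH, DO, YX, YI, VB, MI, IJ, FO]
Visit SB; enqueue CR, BZ → queue [NY, LN, GH, DO, YX, YI, VB, MI, IJ, FO, CR, BZ]
Visit NY → queue [LN, GH, DO, YX, YI, VB, MI, IJ, FO, CR, BZ]
Visit LN; enqueue BC → queue [GH, DO, YX, YI, VB, MI, IJ, FO, CR, BZ, BC]
Visit GH; enqueue GI, BV → queue [DO, YX, YI, VB, MI, IJ, FO, CR, BZ, BC, GI, BV]
Visit DO → queue [YX, YI, VB, MI, IJ, FO, CR, BZ, BC, GI, BV]
Visit YX → queue [YI, VB, MI, IJ, FO, CR, BZ, BC, GI, BV]
Visit YI → queue [VB, MI, IJ, FO, CR, BZ, BC, GI, BV]
Visit VB → queue [MI, IJ, FO, CR, BZ, BC, GI, BV]
Visit MI → queue [IJ, FO, CR, BZ, BC, GI, BV]
Visit IJ → queue [FO, CR, BZ, BC, GI, BV]
Visit FO → queue [CR, BZ, BC, GI, BV]
Visit CR → queue [BZ, BC, GI, BV]
Visit BZ → queue [BC, GI, BV]
Visit BC → queue [GI, BV]
Visit GI; enqueue JT → queue [BV, JT]
Visit BV → queue [JT]
Visit JT → queue []

Visit order: OA, WI, SB, NY, LN, GH, DO, YX, YI, VB, MI, IJ, FO, CR, BZ, BC, GI, BV, JT

GI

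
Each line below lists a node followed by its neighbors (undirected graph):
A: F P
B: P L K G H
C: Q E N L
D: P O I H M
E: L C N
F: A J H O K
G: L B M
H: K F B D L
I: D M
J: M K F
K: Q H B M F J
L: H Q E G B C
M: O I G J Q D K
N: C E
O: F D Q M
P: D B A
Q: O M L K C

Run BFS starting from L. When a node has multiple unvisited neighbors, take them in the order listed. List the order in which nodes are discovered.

L H Q E G B C K F D O M N P J A I

Visit L; enqueue H, Q, E, G, B, C → queue [H, Q, E, G, B, C]
Visit H; enqueue K, F, D → queue [Q, E, G, B, C, K, F, D]
Visit Q; enqueue O, M → queue [E, G, B, C, K, F, D, O, M]
Visit E; enqueue N → queue [G, B, C, K, F, D, O, M, N]
Visit G → queue [B, C, K, F, D, O, M, N]
Visit B; enqueue P → queue [C, K, F, D, O, M, N, P]
Visit C → queue [K, F, D, O, M, N, P]
Visit K; enqueue J → queue [F, D, O, M, N, P, J]
Visit F; enqueue A → queue [D, O, M, N, P, J, A]
Visit D; enqueue I → queue [O, M, N, P, J, A, I]
Visit O → queue [M, N, P, J, A, I]
Visit M → queue [N, P, J, A, I]
Visit N → queue [P, J, A, I]
Visit P → queue [J, A, I]
Visit J → queue [A, I]
Visit A → queue [I]
Visit I → queue []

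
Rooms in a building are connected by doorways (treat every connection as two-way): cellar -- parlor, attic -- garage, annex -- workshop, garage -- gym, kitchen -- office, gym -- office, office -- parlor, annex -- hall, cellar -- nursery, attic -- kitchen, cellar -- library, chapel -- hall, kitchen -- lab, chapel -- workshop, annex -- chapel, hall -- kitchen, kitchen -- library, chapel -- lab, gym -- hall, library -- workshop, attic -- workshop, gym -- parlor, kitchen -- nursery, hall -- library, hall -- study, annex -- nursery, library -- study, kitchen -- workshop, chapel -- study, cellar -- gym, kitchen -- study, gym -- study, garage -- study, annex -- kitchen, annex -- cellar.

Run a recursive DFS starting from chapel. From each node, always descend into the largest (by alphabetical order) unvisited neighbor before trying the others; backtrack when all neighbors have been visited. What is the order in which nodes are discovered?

chapel → workshop → library → study → kitchen → office → parlor → gym → hall → annex → nursery → cellar → garage → attic → lab

Visit chapel
chapel → workshop
workshop → library
library → study
study → kitchen
kitchen → office
office → parlor
parlor → gym
gym → hall
hall → annex
annex → nursery
nursery → cellar
gym → garage
garage → attic
kitchen → lab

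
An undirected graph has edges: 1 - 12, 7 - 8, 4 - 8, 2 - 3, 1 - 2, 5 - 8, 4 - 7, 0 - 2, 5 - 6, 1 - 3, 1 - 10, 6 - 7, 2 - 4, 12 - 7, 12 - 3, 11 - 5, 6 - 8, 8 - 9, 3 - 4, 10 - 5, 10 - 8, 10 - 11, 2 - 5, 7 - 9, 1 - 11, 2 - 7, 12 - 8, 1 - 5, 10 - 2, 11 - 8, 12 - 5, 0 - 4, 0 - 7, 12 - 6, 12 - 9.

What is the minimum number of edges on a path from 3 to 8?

Level 0: 3
Level 1: 1, 2, 4, 12
Level 2: 0, 5, 6, 7, 8, 9, 10, 11
8 first appears at level 2.

2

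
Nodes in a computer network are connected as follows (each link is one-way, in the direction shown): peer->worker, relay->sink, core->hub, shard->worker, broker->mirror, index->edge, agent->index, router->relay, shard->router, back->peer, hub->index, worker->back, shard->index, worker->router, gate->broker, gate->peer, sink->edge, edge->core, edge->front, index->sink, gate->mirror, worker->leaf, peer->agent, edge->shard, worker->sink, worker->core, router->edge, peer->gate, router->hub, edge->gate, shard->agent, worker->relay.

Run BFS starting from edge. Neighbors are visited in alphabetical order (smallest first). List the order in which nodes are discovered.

Visit edge; enqueue core, front, gate, shard → queue [core, front, gate, shard]
Visit core; enqueue hub → queue [front, gate, shard, hub]
Visit front → queue [gate, shard, hub]
Visit gate; enqueue broker, mirror, peer → queue [shard, hub, broker, mirror, peer]
Visit shard; enqueue agent, index, router, worker → queue [hub, broker, mirror, peer, agent, index, router, worker]
Visit hub → queue [broker, mirror, peer, agent, index, router, worker]
Visit broker → queue [mirror, peer, agent, index, router, worker]
Visit mirror → queue [peer, agent, index, router, worker]
Visit peer → queue [agent, index, router, worker]
Visit agent → queue [index, router, worker]
Visit index; enqueue sink → queue [router, worker, sink]
Visit router; enqueue relay → queue [worker, sink, relay]
Visit worker; enqueue back, leaf → queue [sink, relay, back, leaf]
Visit sink → queue [relay, back, leaf]
Visit relay → queue [back, leaf]
Visit back → queue [leaf]
Visit leaf → queue []

edge, core, front, gate, shard, hub, broker, mirror, peer, agent, index, router, worker, sink, relay, back, leaf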